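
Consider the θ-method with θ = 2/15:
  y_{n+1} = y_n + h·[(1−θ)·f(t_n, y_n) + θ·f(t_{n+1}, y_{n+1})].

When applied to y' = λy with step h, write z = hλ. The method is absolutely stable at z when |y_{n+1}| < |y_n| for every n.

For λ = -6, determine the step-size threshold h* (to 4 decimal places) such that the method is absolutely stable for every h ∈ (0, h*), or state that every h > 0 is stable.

(-2.7273,0); λ=-6 ⇒ h* = (30/11)/6 = 0.4545.

With y'=λy (z=hλ):
  y_{n+1} = y_n + z·[13/15·y_n + 2/15·y_{n+1}] ⇒ (1 − 2/15z)y_{n+1} = (1 + 13/15z)y_n
  so R(z) = (1 + 13/15z)/(1 − 2/15z).

Find x<0 with |R(x)|<1.
x=-1.28: |R|=0.0934
R=−1: 1+13/15x = −1+2/15x ⇒ -11/15x=2 ⇒ x=2/(-11/15)=-2.7273
Confirm numerically:
  x=-2.263: |R|=0.73845 <1
  x=-1.946: |R|=0.54510 <1
  x=-1.652: |R|=0.35380 <1
  x=-1.187: |R|=0.02481 <1
  x=-3.003: |R|=1.14439 >1
  x=-2.903: |R|=1.09291 >1
So |R|<1 on (-2.7273, 0).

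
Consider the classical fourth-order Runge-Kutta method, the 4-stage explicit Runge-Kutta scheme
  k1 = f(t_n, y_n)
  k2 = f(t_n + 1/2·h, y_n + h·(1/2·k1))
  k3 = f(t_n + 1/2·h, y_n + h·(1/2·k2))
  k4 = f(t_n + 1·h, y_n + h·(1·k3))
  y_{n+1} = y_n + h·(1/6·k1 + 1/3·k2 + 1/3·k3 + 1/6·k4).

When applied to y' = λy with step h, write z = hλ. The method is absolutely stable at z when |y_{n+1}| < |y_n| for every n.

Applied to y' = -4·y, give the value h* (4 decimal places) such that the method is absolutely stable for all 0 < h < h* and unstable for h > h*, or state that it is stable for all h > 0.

(-2.7853,0); λ=-4 ⇒ h* = 0.6963.

Set f=λy, z=hλ:
  order 4, 4-stage ⇒ R(z)=1+z+z^2/2+z^3/6+z^4/24
  (e.g. R(-0.43)=0.65062, |R|=0.65062)

Boundary: |R(x)|=1, x<0.
x=-0.43: |R|=0.6506
|R(-3.17)|=1.7528 |R(-2.76)|=0.9625 |R(-0.92)|=0.4033
Bisect:
  x_lo=-3.4084 |R|=2.4242  x_hi=-0.3249 |R|=0.7226
  mid=-1.86668 |R|=0.29740 →hi
  mid=-2.63755 |R|=0.79916 →hi
  mid=-3.02298 |R|=1.42162 →lo
  mid=-2.83026 |R|=1.06994 →lo
  mid=-2.73391 |R|=0.92525 →hi
  mid=-2.78208 |R|=0.99517 →hi
  mid=-2.80617 |R|=1.03194 →lo
  mid=-2.79413 |R|=1.01340 →lo
  mid=-2.78811 |R|=1.00425 →lo
  mid=-2.78510 |R|=0.99970 →hi
  ...
  [-2.78547,-2.78528] ⇒ x*=-2.7853
So |R|<1 on (-2.7853, 0).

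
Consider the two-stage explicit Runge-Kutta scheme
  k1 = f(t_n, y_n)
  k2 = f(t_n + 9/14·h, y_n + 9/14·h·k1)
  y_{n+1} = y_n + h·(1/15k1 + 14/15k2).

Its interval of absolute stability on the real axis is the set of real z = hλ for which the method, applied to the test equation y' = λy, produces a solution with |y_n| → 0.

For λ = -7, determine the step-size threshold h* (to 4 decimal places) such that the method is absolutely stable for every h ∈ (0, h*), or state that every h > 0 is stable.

With y'=λy (z=hλ):
  k1=λy_n ⇒ h·k1=z·y_n;  k2=λ(1+9/14z)y_n ⇒ h·k2=z(1+9/14z)y_n
  y_{n+1}/y_n = 1 + 1/15z + 14/15z(1+9/14z) = 1 + z + 3/5z²
  Hence R(z) = 1 + z + 3/5z².

Solve |R(x)|<1 on ℝ⁻.
x=-0.38: |R|=0.7066
R=1: x+3/5x²=0 ⇒ x=−5/3=-1.6667; min R=1−1/(4·3/5)=0.5833>−1
Confirm numerically:
  x=-1.288: |R|=0.70737 <1
  x=-1.225: |R|=0.67537 <1
  x=-1.177: |R|=0.65420 <1
  x=-1.995: |R|=1.39302 >1
  x=-1.983: |R|=1.37637 >1
So |R|<1 on (-1.6667, 0).

(-1.6667,0); λ=-7 ⇒ h* = (5/3)/7 = 0.2381.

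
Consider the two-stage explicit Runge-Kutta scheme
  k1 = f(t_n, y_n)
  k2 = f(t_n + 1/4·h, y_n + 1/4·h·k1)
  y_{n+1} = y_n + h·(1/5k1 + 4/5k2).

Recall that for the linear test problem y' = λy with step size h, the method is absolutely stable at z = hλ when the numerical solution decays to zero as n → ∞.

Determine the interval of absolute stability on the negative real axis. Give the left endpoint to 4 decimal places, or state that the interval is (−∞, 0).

On y'=λy, z=hλ:
  k1=λy_n ⇒ h·k1=z·y_n;  k2=λ(1+1/4z)y_n ⇒ h·k2=z(1+1/4z)y_n
  y_{n+1}/y_n = 1 + 1/5z + 4/5z(1+1/4z) = 1 + z + 1/5z²
  R(z) = 1 + z + 1/5z².

Solve |R(x)|<1 on ℝ⁻.
x=-1.76: |R|=0.1405
R=1: x+1/5x²=0 ⇒ x=−5=-5.0000; min R=1−1/(4·1/5)=-0.2500>−1
Confirm numerically:
  x=-4.860: |R|=0.86392 <1
  x=-3.667: |R|=0.02238 <1
  x=-2.991: |R|=0.20178 <1
  x=-5.055: |R|=1.05560 >1
  x=-5.025: |R|=1.02513 >1
Interval (-5.0000, 0).

(-5.0000, 0).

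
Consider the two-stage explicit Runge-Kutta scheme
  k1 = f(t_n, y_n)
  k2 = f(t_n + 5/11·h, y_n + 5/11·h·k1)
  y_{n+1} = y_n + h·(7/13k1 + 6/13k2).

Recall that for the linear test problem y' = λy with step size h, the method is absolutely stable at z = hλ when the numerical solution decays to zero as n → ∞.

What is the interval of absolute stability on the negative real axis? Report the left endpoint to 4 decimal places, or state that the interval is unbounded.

z∈(-4.7667,0).

With y'=λy (z=hλ):
  k1=λy_n ⇒ h·k1=z·y_n;  k2=λ(1+5/11z)y_n ⇒ h·k2=z(1+5/11z)y_n
  y_{n+1}/y_n = 1 + 7/13z + 6/13z(1+5/11z) = 1 + z + 30/143z²
  ⇒ R(z) = 1 + z + 30/143z².

Solve |R(x)|<1 on ℝ⁻.
x=-1.58: |R|=0.0563
R=1: x+30/143x²=0 ⇒ x=−143/30=-4.7667; min R=1−1/(4·30/143)=-0.1917>−1
Confirm numerically:
  x=-4.726: |R|=0.95968 <1
  x=-3.612: |R|=0.12504 <1
  x=-2.644: |R|=0.17741 <1
  x=-5.205: |R|=1.47864 >1
  x=-5.121: |R|=1.38067 >1
  x=-4.856: |R|=1.09101 >1
Interval (-4.7667, 0).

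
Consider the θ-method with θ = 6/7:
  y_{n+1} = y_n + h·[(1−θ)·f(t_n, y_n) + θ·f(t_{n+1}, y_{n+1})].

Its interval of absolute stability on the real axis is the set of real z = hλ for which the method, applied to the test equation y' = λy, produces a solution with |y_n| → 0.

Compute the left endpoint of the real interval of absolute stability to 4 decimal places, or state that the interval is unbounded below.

unbounded; (−∞, 0).

Test eqn y'=λy, z=hλ:
  y_{n+1} = y_n + z·[1/7·y_n + 6/7·y_{n+1}] ⇒ (1 − 6/7z)y_{n+1} = (1 + 1/7z)y_n
  R(z) = (1 + 1/7z)/(1 − 6/7z).

Find x<0 with |R(x)|<1.
x=-1.67: |R|=0.3132
x=-2: |R|=0.2632
x=-10: |R|=0.0448
x=-100: |R|=0.1532
θ=6/7≥1/2 ⇒ |1+1/7x|<|1−6/7x| ∀x<0 ⇒ stable on all of ℝ⁻.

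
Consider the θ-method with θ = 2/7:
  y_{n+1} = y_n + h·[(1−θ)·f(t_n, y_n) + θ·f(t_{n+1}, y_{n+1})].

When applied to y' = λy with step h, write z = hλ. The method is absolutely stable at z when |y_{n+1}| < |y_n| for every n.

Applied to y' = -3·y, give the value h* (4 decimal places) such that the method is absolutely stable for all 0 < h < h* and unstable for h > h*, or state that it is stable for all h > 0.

(-4.6667,0); λ=-3 ⇒ h* = (14/3)/3 = 1.5556.

With y'=λy (z=hλ):
  y_{n+1} = y_n + z·[5/7·y_n + 2/7·y_{n+1}] ⇒ (1 − 2/7z)y_{n+1} = (1 + 5/7z)y_n
  Hence R(z) = (1 + 5/7z)/(1 − 2/7z).

Find x<0 with |R(x)|<1.
x=-1.59: |R|=0.0933
R=−1: 1+5/7x = −1+2/7x ⇒ -3/7x=2 ⇒ x=2/(-3/7)=-4.6667
Confirm numerically:
  x=-4.561: |R|=0.98034 <1
  x=-4.311: |R|=0.93170 <1
  x=-3.565: |R|=0.76610 <1
  x=-5.075: |R|=1.07143 >1
  x=-4.862: |R|=1.03504 >1
Interval (-4.6667, 0).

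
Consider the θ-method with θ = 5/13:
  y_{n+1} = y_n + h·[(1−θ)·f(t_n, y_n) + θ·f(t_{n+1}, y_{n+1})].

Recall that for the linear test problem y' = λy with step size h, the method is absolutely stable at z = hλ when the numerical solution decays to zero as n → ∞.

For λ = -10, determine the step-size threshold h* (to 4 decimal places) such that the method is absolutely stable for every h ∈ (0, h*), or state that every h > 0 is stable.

(-8.6667,0); λ=-10 ⇒ h* = (26/3)/10 = 0.8667.

Set f=λy, z=hλ:
  y_{n+1} = y_n + z·[8/13·y_n + 5/13·y_{n+1}] ⇒ (1 − 5/13z)y_{n+1} = (1 + 8/13z)y_n
  Hence R(z) = (1 + 8/13z)/(1 − 5/13z).

Need |R(x)|<1, x<0.
x=-1.49: |R|=0.0528
R=−1: 1+8/13x = −1+5/13x ⇒ -3/13x=2 ⇒ x=2/(-3/13)=-8.6667
Confirm numerically:
  x=-7.557: |R|=0.93445 <1
  x=-5.678: |R|=0.78338 <1
  x=-4.803: |R|=0.68686 <1
  x=-9.025: |R|=1.01849 >1
  x=-8.894: |R|=1.01187 >1
So |R|<1 on (-8.6667, 0).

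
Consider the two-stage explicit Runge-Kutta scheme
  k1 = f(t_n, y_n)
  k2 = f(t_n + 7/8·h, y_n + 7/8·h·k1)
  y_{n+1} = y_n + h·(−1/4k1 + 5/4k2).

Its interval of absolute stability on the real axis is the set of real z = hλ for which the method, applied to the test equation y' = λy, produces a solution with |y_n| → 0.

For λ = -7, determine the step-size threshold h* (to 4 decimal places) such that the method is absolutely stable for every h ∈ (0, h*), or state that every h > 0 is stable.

Test eqn y'=λy, z=hλ:
  k1=λy_n ⇒ h·k1=z·y_n;  k2=λ(1+7/8z)y_n ⇒ h·k2=z(1+7/8z)y_n
  y_{n+1}/y_n = 1 − 1/4z + 5/4z(1+7/8z) = 1 + z + 35/32z²
  Hence R(z) = 1 + z + 35/32z².

Solve |R(x)|<1 on ℝ⁻.
x=-0.43: |R|=0.7722
R=1: x+35/32x²=0 ⇒ x=−32/35=-0.9143; min R=1−1/(4·35/32)=0.7714>−1
Confirm numerically:
  x=-0.698: |R|=0.83488 <1
  x=-0.648: |R|=0.81127 <1
  x=-0.622: |R|=0.80115 <1
  x=-0.493: |R|=0.77283 <1
  x=-1.478: |R|=1.91128 >1
  x=-1.249: |R|=1.45725 >1
Stable set (-0.9143, 0).

(-0.9143,0); λ=-7 ⇒ h* = (32/35)/7 = 0.1306.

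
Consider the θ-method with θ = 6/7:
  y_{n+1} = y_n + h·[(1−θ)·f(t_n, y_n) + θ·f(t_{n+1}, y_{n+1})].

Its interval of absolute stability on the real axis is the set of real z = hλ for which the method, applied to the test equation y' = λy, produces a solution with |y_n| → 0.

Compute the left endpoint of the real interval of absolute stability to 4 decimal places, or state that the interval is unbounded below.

Test eqn y'=λy, z=hλ:
  y_{n+1} = y_n + z·[1/7·y_n + 6/7·y_{n+1}] ⇒ (1 − 6/7z)y_{n+1} = (1 + 1/7z)y_n
  so R(z) = (1 + 1/7z)/(1 − 6/7z).

Need |R(x)|<1, x<0.
x=-0.97: |R|=0.4704
x=-2: |R|=0.2632
x=-10: |R|=0.0448
x=-100: |R|=0.1532
θ=6/7≥1/2 ⇒ |1+1/7x|<|1−6/7x| ∀x<0 ⇒ unbounded interval.

interval (−∞, 0).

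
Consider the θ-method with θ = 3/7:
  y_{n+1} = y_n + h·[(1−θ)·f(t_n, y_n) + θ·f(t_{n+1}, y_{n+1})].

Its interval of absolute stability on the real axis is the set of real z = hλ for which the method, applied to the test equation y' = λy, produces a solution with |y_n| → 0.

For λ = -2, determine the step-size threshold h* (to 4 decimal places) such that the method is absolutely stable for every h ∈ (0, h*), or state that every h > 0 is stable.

(-14.0000,0); λ=-2 ⇒ h* = (14)/2 = 7.0000.

With y'=λy (z=hλ):
  y_{n+1} = y_n + z·[4/7·y_n + 3/7·y_{n+1}] ⇒ (1 − 3/7z)y_{n+1} = (1 + 4/7z)y_n
  Hence R(z) = (1 + 4/7z)/(1 − 3/7z).

Solve |R(x)|<1 on ℝ⁻.
x=-1.54: |R|=0.0723
R=−1: 1+4/7x = −1+3/7x ⇒ -1/7x=2 ⇒ x=2/(-1/7)=-14.0000
Confirm numerically:
  x=-12.087: |R|=0.95578 <1
  x=-11.012: |R|=0.92537 <1
  x=-7.931: |R|=0.80291 <1
  x=-7.042: |R|=0.75261 <1
  x=-14.059: |R|=1.00120 >1
  x=-14.050: |R|=1.00102 >1
Stable set (-14.0000, 0).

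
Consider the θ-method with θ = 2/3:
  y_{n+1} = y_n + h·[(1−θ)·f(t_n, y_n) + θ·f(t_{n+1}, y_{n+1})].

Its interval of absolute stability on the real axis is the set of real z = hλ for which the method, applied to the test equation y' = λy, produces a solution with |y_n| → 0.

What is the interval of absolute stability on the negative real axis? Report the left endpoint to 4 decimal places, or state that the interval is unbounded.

unbounded; (−∞, 0).

Test eqn y'=λy, z=hλ:
  y_{n+1} = y_n + z·[1/3·y_n + 2/3·y_{n+1}] ⇒ (1 − 2/3z)y_{n+1} = (1 + 1/3z)y_n
  ⇒ R(z) = (1 + 1/3z)/(1 − 2/3z).

Need |R(x)|<1, x<0.
x=-1.59: |R|=0.2282
x=-2: |R|=0.1429
x=-10: |R|=0.3043
x=-100: |R|=0.4778
θ=2/3≥1/2 ⇒ |1+1/3x|<|1−2/3x| ∀x<0 ⇒ unbounded interval.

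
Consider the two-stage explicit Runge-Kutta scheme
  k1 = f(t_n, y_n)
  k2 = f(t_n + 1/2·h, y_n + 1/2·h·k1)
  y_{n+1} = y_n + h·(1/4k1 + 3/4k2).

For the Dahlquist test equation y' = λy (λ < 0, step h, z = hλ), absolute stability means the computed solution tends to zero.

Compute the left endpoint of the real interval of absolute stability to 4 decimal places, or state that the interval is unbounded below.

z* = -2.6667.

Test eqn y'=λy, z=hλ:
  k1=λy_n ⇒ h·k1=z·y_n;  k2=λ(1+1/2z)y_n ⇒ h·k2=z(1+1/2z)y_n
  y_{n+1}/y_n = 1 + 1/4z + 3/4z(1+1/2z) = 1 + z + 3/8z²
  so R(z) = 1 + z + 3/8z².

Find x<0 with |R(x)|<1.
x=-1.49: |R|=0.3425
R=1: x+3/8x²=0 ⇒ x=−8/3=-2.6667; min R=1−1/(4·3/8)=0.3333>−1
Confirm numerically:
  x=-2.254: |R|=0.65119 <1
  x=-1.970: |R|=0.48534 <1
  x=-1.682: |R|=0.37892 <1
  x=-1.139: |R|=0.34750 <1
  x=-3.217: |R|=1.66391 >1
  x=-2.749: |R|=1.08488 >1
Stable set (-2.6667, 0).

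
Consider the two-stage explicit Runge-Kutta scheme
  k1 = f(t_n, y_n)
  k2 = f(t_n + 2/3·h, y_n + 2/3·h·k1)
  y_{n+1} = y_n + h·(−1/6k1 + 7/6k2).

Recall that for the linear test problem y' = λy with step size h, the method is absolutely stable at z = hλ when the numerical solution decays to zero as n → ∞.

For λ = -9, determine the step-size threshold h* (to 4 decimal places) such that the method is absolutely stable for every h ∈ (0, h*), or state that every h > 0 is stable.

(-1.2857,0); λ=-9 ⇒ h* = (9/7)/9 = 0.1429.

Test eqn y'=λy, z=hλ:
  k1=λy_n ⇒ h·k1=z·y_n;  k2=λ(1+2/3z)y_n ⇒ h·k2=z(1+2/3z)y_n
  y_{n+1}/y_n = 1 − 1/6z + 7/6z(1+2/3z) = 1 + z + 7/9z²
  R(z) = 1 + z + 7/9z².

Boundary: |R(x)|=1, x<0.
x=-1.26: |R|=0.9748
R=1: x+7/9x²=0 ⇒ x=−9/7=-1.2857; min R=1−1/(4·7/9)=0.6786>−1
Confirm numerically:
  x=-1.008: |R|=0.78227 <1
  x=-0.775: |R|=0.69215 <1
  x=-0.755: |R|=0.68835 <1
  x=-0.519: |R|=0.69050 <1
  x=-1.729: |R|=1.59612 >1
  x=-1.523: |R|=1.28108 >1
So |R|<1 on (-1.2857, 0).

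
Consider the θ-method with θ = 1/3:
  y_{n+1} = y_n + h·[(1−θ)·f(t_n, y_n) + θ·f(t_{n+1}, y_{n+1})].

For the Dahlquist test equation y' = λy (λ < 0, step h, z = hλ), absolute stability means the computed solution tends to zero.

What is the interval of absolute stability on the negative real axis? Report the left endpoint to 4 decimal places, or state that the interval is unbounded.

z∈(-6.0000,0).

On y'=λy, z=hλ:
  y_{n+1} = y_n + z·[2/3·y_n + 1/3·y_{n+1}] ⇒ (1 − 1/3z)y_{n+1} = (1 + 2/3z)y_n
  ⇒ R(z) = (1 + 2/3z)/(1 − 1/3z).

Find x<0 with |R(x)|<1.
x=-1.74: |R|=0.1013
R=−1: 1+2/3x = −1+1/3x ⇒ -1/3x=2 ⇒ x=2/(-1/3)=-6.0000
Confirm numerically:
  x=-5.976: |R|=0.99733 <1
  x=-4.760: |R|=0.84021 <1
  x=-3.675: |R|=0.65169 <1
  x=-6.369: |R|=1.03939 >1
  x=-6.204: |R|=1.02216 >1
So |R|<1 on (-6.0000, 0).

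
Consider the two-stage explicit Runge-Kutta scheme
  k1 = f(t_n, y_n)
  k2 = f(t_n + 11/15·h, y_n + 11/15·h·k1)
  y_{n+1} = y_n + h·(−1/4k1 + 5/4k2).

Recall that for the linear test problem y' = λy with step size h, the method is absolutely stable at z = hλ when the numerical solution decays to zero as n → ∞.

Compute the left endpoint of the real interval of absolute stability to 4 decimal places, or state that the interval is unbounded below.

z* = -1.0909.

With y'=λy (z=hλ):
  k1=λy_n ⇒ h·k1=z·y_n;  k2=λ(1+11/15z)y_n ⇒ h·k2=z(1+11/15z)y_n
  y_{n+1}/y_n = 1 − 1/4z + 5/4z(1+11/15z) = 1 + z + 11/12z²
  Hence R(z) = 1 + z + 11/12z².

Boundary: |R(x)|=1, x<0.
x=-1.57: |R|=1.6895
R=1: x+11/12x²=0 ⇒ x=−12/11=-1.0909; min R=1−1/(4·11/12)=0.7273>−1
Confirm numerically:
  x=-0.830: |R|=0.80149 <1
  x=-0.755: |R|=0.76752 <1
  x=-0.714: |R|=0.75331 <1
  x=-0.497: |R|=0.72942 <1
  x=-1.681: |R|=1.90928 >1
  x=-1.220: |R|=1.14437 >1
So |R|<1 on (-1.0909, 0).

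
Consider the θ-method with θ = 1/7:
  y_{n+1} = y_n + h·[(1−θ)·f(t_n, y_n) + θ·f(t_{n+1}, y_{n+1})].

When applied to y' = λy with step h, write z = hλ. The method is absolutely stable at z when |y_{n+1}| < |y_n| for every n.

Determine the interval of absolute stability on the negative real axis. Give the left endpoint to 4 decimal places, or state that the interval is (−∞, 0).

z∈(-2.8000,0).

Test eqn y'=λy, z=hλ:
  y_{n+1} = y_n + z·[6/7·y_n + 1/7·y_{n+1}] ⇒ (1 − 1/7z)y_{n+1} = (1 + 6/7z)y_n
  R(z) = (1 + 6/7z)/(1 − 1/7z).

Find x<0 with |R(x)|<1.
x=-1.57: |R|=0.2824
R=−1: 1+6/7x = −1+1/7x ⇒ -5/7x=2 ⇒ x=2/(-5/7)=-2.8000
Confirm numerically:
  x=-2.527: |R|=0.85672 <1
  x=-1.501: |R|=0.23597 <1
  x=-1.486: |R|=0.22578 <1
  x=-3.138: |R|=1.16670 >1
  x=-2.863: |R|=1.03194 >1
  x=-2.857: |R|=1.02891 >1
So |R|<1 on (-2.8000, 0).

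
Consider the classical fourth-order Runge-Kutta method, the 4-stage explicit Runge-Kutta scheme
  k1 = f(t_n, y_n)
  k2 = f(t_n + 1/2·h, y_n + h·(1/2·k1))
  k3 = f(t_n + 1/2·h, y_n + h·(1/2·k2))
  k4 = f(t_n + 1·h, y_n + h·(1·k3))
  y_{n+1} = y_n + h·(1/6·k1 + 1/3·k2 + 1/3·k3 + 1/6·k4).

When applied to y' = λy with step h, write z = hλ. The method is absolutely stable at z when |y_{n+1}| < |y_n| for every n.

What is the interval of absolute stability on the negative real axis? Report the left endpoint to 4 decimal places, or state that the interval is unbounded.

With y'=λy (z=hλ):
  order 4, 4-stage ⇒ R(z)=1+z+z^2/2+z^3/6+z^4/24
  (e.g. R(-1.05)=0.35896, |R|=0.35896)

Boundary: |R(x)|=1, x<0.
x=-1.05: |R|=0.3590
|R(-2.94)|=1.2594 |R(-2.87)|=1.1354 |R(-2.19)|=0.4159
Bisect:
  x_lo=-3.5418 |R|=2.8821  x_hi=-0.3562 |R|=0.7004
  mid=-1.94898 |R|=0.31761 →hi
  mid=-2.74538 |R|=0.94147 →hi
  mid=-3.14358 |R|=1.68894 →lo
  mid=-2.94448 |R|=1.26776 →lo
  mid=-2.84493 |R|=1.09370 →lo
  mid=-2.79516 |R|=1.01497 →lo
  mid=-2.77027 |R|=0.97758 →hi
  ...
  [-2.78544,-2.78524] ⇒ x*=-2.7853
So |R|<1 on (-2.7853, 0).

(-2.7853, 0).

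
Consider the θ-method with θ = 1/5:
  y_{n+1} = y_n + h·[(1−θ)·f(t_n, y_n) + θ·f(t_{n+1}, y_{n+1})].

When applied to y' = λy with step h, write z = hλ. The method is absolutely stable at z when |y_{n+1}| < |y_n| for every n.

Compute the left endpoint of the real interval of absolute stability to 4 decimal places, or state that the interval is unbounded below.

Test eqn y'=λy, z=hλ:
  y_{n+1} = y_n + z·[4/5·y_n + 1/5·y_{n+1}] ⇒ (1 − 1/5z)y_{n+1} = (1 + 4/5z)y_n
  R(z) = (1 + 4/5z)/(1 − 1/5z).

Need |R(x)|<1, x<0.
x=-0.78: |R|=0.3253
R=−1: 1+4/5x = −1+1/5x ⇒ -3/5x=2 ⇒ x=2/(-3/5)=-3.3333
Confirm numerically:
  x=-3.007: |R|=0.87773 <1
  x=-2.557: |R|=0.69181 <1
  x=-1.918: |R|=0.38624 <1
  x=-1.505: |R|=0.15680 <1
  x=-3.865: |R|=1.17992 >1
  x=-3.651: |R|=1.11016 >1
  x=-3.442: |R|=1.03862 >1
So |R|<1 on (-3.3333, 0).

z* = -3.3333.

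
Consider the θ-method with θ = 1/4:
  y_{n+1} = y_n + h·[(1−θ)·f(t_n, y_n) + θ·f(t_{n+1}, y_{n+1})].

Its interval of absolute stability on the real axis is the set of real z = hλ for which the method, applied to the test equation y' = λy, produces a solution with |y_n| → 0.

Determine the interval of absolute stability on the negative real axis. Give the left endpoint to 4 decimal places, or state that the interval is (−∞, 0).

z∈(-4.0000,0).

Test eqn y'=λy, z=hλ:
  y_{n+1} = y_n + z·[3/4·y_n + 1/4·y_{n+1}] ⇒ (1 − 1/4z)y_{n+1} = (1 + 3/4z)y_n
  Hence R(z) = (1 + 3/4z)/(1 − 1/4z).

Solve |R(x)|<1 on ℝ⁻.
x=-0.93: |R|=0.2454
R=−1: 1+3/4x = −1+1/4x ⇒ -1/2x=2 ⇒ x=2/(-1/2)=-4.0000
Confirm numerically:
  x=-2.392: |R|=0.49687 <1
  x=-1.950: |R|=0.31092 <1
  x=-1.654: |R|=0.17015 <1
  x=-4.375: |R|=1.08955 >1
  x=-4.325: |R|=1.07808 >1
  x=-4.155: |R|=1.03801 >1
Interval (-4.0000, 0).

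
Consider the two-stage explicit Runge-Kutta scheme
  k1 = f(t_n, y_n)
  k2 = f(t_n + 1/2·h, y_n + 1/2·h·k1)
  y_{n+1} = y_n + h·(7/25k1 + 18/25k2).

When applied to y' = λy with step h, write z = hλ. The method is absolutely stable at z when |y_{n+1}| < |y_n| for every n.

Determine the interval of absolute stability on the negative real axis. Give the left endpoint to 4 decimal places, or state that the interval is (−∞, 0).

Set f=λy, z=hλ:
  k1=λy_n ⇒ h·k1=z·y_n;  k2=λ(1+1/2z)y_n ⇒ h·k2=z(1+1/2z)y_n
  y_{n+1}/y_n = 1 + 7/25z + 18/25z(1+1/2z) = 1 + z + 9/25z²
  Hence R(z) = 1 + z + 9/25z².

Find x<0 with |R(x)|<1.
x=-1.1: |R|=0.3356
R=1: x+9/25x²=0 ⇒ x=−25/9=-2.7778; min R=1−1/(4·9/25)=0.3056>−1
Confirm numerically:
  x=-2.569: |R|=0.80691 <1
  x=-2.482: |R|=0.73572 <1
  x=-2.361: |R|=0.64576 <1
  x=-1.943: |R|=0.41609 <1
  x=-3.372: |R|=1.72134 >1
  x=-3.049: |R|=1.29770 >1
  x=-2.859: |R|=1.08360 >1
Interval (-2.7778, 0).

(-2.7778, 0).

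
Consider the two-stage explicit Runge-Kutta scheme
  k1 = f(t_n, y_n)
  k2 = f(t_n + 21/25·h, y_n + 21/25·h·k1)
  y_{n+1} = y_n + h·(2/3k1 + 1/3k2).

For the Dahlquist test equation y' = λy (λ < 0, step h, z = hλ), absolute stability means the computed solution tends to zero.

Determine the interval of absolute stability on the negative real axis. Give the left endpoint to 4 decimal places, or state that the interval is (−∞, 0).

On y'=λy, z=hλ:
  k1=λy_n ⇒ h·k1=z·y_n;  k2=λ(1+21/25z)y_n ⇒ h·k2=z(1+21/25z)y_n
  y_{n+1}/y_n = 1 + 2/3z + 1/3z(1+21/25z) = 1 + z + 7/25z²
  ⇒ R(z) = 1 + z + 7/25z².

Find x<0 with |R(x)|<1.
x=-1.53: |R|=0.1255
R=1: x+7/25x²=0 ⇒ x=−25/7=-3.5714; min R=1−1/(4·7/25)=0.1071>−1
Confirm numerically:
  x=-2.439: |R|=0.22664 <1
  x=-2.322: |R|=0.18767 <1
  x=-1.522: |R|=0.12662 <1
  x=-4.073: |R|=1.57201 >1
  x=-3.647: |R|=1.07717 >1
Interval (-3.5714, 0).

z∈(-3.5714,0).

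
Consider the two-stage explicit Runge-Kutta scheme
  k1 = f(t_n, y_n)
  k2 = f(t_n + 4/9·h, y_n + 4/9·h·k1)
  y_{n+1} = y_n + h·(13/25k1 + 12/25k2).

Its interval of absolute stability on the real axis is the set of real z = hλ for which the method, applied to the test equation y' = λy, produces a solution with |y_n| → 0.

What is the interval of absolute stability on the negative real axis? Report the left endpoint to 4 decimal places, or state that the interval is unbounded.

z∈(-4.6875,0).

On y'=λy, z=hλ:
  k1=λy_n ⇒ h·k1=z·y_n;  k2=λ(1+4/9z)y_n ⇒ h·k2=z(1+4/9z)y_n
  y_{n+1}/y_n = 1 + 13/25z + 12/25z(1+4/9z) = 1 + z + 16/75z²
  Hence R(z) = 1 + z + 16/75z².

Need |R(x)|<1, x<0.
x=-1.44: |R|=0.0024
R=1: x+16/75x²=0 ⇒ x=−75/16=-4.6875; min R=1−1/(4·16/75)=-0.1719>−1
Confirm numerically:
  x=-3.969: |R|=0.39163 <1
  x=-3.192: |R|=0.01838 <1
  x=-2.601: |R|=0.15776 <1
  x=-2.405: |R|=0.17107 <1
  x=-5.110: |R|=1.46058 >1
  x=-4.740: |R|=1.05309 >1
  x=-4.719: |R|=1.03171 >1
Interval (-4.6875, 0).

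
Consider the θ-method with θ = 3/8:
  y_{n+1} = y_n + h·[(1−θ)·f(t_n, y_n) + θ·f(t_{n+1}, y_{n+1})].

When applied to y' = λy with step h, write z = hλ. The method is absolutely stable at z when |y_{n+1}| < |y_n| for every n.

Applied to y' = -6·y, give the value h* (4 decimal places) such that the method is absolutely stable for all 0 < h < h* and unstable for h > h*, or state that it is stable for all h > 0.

With y'=λy (z=hλ):
  y_{n+1} = y_n + z·[5/8·y_n + 3/8·y_{n+1}] ⇒ (1 − 3/8z)y_{n+1} = (1 + 5/8z)y_n
  Hence R(z) = (1 + 5/8z)/(1 − 3/8z).

Find x<0 with |R(x)|<1.
x=-1.23: |R|=0.1583
R=−1: 1+5/8x = −1+3/8x ⇒ -1/4x=2 ⇒ x=2/(-1/4)=-8.0000
Confirm numerically:
  x=-7.397: |R|=0.96005 <1
  x=-7.261: |R|=0.95037 <1
  x=-4.827: |R|=0.71772 <1
  x=-8.548: |R|=1.03258 >1
  x=-8.246: |R|=1.01503 >1
So |R|<1 on (-8.0000, 0).

(-8.0000,0); λ=-6 ⇒ h* = (8)/6 = 1.3333.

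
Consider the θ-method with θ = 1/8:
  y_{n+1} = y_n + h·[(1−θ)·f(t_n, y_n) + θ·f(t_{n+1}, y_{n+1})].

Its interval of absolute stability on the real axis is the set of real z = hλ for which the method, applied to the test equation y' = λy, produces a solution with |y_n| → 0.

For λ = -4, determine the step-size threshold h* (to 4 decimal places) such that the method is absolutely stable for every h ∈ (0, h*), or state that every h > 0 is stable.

On y'=λy, z=hλ:
  y_{n+1} = y_n + z·[7/8·y_n + 1/8·y_{n+1}] ⇒ (1 − 1/8z)y_{n+1} = (1 + 7/8z)y_n
  R(z) = (1 + 7/8z)/(1 − 1/8z).

Find x<0 with |R(x)|<1.
x=-1.25: |R|=0.0811
R=−1: 1+7/8x = −1+1/8x ⇒ -3/4x=2 ⇒ x=2/(-3/4)=-2.6667
Confirm numerically:
  x=-2.530: |R|=0.92213 <1
  x=-2.492: |R|=0.90011 <1
  x=-2.118: |R|=0.67464 <1
  x=-1.936: |R|=0.55878 <1
  x=-3.163: |R|=1.26677 >1
  x=-2.724: |R|=1.03208 >1
Interval (-2.6667, 0).

(-2.6667,0); λ=-4 ⇒ h* = (8/3)/4 = 0.6667.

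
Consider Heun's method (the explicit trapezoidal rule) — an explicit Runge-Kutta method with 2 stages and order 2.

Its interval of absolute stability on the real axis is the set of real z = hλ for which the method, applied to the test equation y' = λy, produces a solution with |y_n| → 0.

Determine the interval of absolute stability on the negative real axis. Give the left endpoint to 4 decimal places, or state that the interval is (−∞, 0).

On y'=λy, z=hλ:
  order 2, 2-stage ⇒ R(z)=1+z+z^2/2
  (e.g. R(-0.89)=0.50605, |R|=0.50605)

Need |R(x)|<1, x<0.
x=-0.89: |R|=0.5061
|R(-1.42)|=0.5882 |R(-0.88)|=0.5072 |R(-0.52)|=0.6152
Bisect:
  x_lo=-2.6501 |R|=1.8615  x_hi=-0.3340 |R|=0.7218
  mid=-1.49209 |R|=0.62108 →hi
  mid=-2.07111 |R|=1.07364 →lo
  mid=-1.78160 |R|=0.80545 →hi
  mid=-1.92636 |R|=0.92907 →hi
  mid=-1.99874 |R|=0.99874 →hi
  mid=-2.03492 |R|=1.03553 →lo
  mid=-2.01683 |R|=1.01697 →lo
  ...
  [-2.00001,-1.99987] ⇒ x*=-2.0000
Interval (-2.0000, 0).

(-2.0000, 0).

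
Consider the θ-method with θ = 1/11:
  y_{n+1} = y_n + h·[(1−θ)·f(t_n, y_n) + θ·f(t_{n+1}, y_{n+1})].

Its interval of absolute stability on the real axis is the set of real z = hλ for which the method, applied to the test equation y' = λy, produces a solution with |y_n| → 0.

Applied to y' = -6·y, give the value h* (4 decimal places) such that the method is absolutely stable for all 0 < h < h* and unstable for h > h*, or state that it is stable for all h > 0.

With y'=λy (z=hλ):
  y_{n+1} = y_n + z·[10/11·y_n + 1/11·y_{n+1}] ⇒ (1 − 1/11z)y_{n+1} = (1 + 10/11z)y_n
  R(z) = (1 + 10/11z)/(1 − 1/11z).

Find x<0 with |R(x)|<1.
x=-1.77: |R|=0.5247
R=−1: 1+10/11x = −1+1/11x ⇒ -9/11x=2 ⇒ x=2/(-9/11)=-2.4444
Confirm numerically:
  x=-2.387: |R|=0.96138 <1
  x=-2.131: |R|=0.78516 <1
  x=-1.554: |R|=0.36164 <1
  x=-2.837: |R|=1.25533 >1
  x=-2.613: |R|=1.11144 >1
Stable set (-2.4444, 0).

(-2.4444,0); λ=-6 ⇒ h* = (22/9)/6 = 0.4074.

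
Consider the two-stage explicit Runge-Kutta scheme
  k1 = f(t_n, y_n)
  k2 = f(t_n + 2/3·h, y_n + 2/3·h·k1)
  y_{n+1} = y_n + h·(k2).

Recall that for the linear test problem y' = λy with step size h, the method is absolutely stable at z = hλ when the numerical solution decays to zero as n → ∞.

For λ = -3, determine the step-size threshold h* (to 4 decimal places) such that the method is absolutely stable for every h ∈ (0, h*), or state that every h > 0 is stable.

On y'=λy, z=hλ:
  k1=λy_n ⇒ h·k1=z·y_n;  k2=λ(1+2/3z)y_n ⇒ h·k2=z(1+2/3z)y_n
  y_{n+1}/y_n = 1 + z(1+2/3z) = 1 + z + 2/3z²
  so R(z) = 1 + z + 2/3z².

Boundary: |R(x)|=1, x<0.
x=-0.8: |R|=0.6267
R=1: x+2/3x²=0 ⇒ x=−3/2=-1.5000; min R=1−1/(4·2/3)=0.6250>−1
Confirm numerically:
  x=-1.379: |R|=0.88876 <1
  x=-0.704: |R|=0.62641 <1
  x=-0.605: |R|=0.63902 <1
  x=-2.096: |R|=1.83281 >1
  x=-1.692: |R|=1.21658 >1
Stable set (-1.5000, 0).

(-1.5000,0); λ=-3 ⇒ h* = (3/2)/3 = 0.5000.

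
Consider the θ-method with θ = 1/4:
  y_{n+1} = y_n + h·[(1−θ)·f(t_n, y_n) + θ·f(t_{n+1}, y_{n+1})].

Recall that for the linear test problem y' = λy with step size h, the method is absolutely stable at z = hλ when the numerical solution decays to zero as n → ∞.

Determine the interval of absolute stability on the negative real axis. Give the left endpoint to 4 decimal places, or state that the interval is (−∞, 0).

With y'=λy (z=hλ):
  y_{n+1} = y_n + z·[3/4·y_n + 1/4·y_{n+1}] ⇒ (1 − 1/4z)y_{n+1} = (1 + 3/4z)y_n
  Hence R(z) = (1 + 3/4z)/(1 − 1/4z).

Need |R(x)|<1, x<0.
x=-1.18: |R|=0.0888
R=−1: 1+3/4x = −1+1/4x ⇒ -1/2x=2 ⇒ x=2/(-1/2)=-4.0000
Confirm numerically:
  x=-3.468: |R|=0.85753 <1
  x=-2.961: |R|=0.70148 <1
  x=-2.791: |R|=0.64394 <1
  x=-1.717: |R|=0.20133 <1
  x=-4.555: |R|=1.12975 >1
  x=-4.337: |R|=1.08084 >1
  x=-4.082: |R|=1.02029 >1
Stable set (-4.0000, 0).

z∈(-4.0000,0).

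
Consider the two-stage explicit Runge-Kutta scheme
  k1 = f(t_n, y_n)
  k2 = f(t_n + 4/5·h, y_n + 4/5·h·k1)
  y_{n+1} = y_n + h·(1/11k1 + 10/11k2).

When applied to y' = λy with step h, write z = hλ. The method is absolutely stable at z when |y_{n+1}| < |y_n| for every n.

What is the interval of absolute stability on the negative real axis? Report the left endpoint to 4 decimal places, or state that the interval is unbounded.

z∈(-1.3750,0).

With y'=λy (z=hλ):
  k1=λy_n ⇒ h·k1=z·y_n;  k2=λ(1+4/5z)y_n ⇒ h·k2=z(1+4/5z)y_n
  y_{n+1}/y_n = 1 + 1/11z + 10/11z(1+4/5z) = 1 + z + 8/11z²
  R(z) = 1 + z + 8/11z².

Solve |R(x)|<1 on ℝ⁻.
x=-1.16: |R|=0.8186
R=1: x+8/11x²=0 ⇒ x=−11/8=-1.3750; min R=1−1/(4·8/11)=0.6562>−1
Confirm numerically:
  x=-1.060: |R|=0.75716 <1
  x=-0.884: |R|=0.68433 <1
  x=-0.837: |R|=0.67250 <1
  x=-1.687: |R|=1.38280 >1
  x=-1.567: |R|=1.21881 >1
  x=-1.475: |R|=1.10727 >1
Interval (-1.3750, 0).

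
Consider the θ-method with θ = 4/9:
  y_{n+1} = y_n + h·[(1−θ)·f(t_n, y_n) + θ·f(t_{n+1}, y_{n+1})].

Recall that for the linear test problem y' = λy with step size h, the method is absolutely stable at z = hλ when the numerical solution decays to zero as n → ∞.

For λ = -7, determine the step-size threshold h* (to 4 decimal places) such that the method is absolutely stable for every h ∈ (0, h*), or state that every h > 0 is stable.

Set f=λy, z=hλ:
  y_{n+1} = y_n + z·[5/9·y_n + 4/9·y_{n+1}] ⇒ (1 − 4/9z)y_{n+1} = (1 + 5/9z)y_n
  so R(z) = (1 + 5/9z)/(1 − 4/9z).

Boundary: |R(x)|=1, x<0.
x=-1.73: |R|=0.0220
R=−1: 1+5/9x = −1+4/9x ⇒ -1/9x=2 ⇒ x=2/(-1/9)=-18.0000
Confirm numerically:
  x=-16.910: |R|=0.98578 <1
  x=-15.415: |R|=0.96342 <1
  x=-13.090: |R|=0.91998 <1
  x=-9.249: |R|=0.80974 <1
  x=-18.193: |R|=1.00236 >1
  x=-18.161: |R|=1.00197 >1
Stable set (-18.0000, 0).

(-18.0000,0); λ=-7 ⇒ h* = (18)/7 = 2.5714.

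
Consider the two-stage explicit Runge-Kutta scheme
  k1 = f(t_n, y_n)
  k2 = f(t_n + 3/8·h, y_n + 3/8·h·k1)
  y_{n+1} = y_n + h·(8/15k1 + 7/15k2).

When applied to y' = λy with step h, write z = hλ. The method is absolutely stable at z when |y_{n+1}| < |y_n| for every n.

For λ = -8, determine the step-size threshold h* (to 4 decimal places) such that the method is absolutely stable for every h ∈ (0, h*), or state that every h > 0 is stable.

(-5.7143,0); λ=-8 ⇒ h* = (40/7)/8 = 0.7143.

Set f=λy, z=hλ:
  k1=λy_n ⇒ h·k1=z·y_n;  k2=λ(1+3/8z)y_n ⇒ h·k2=z(1+3/8z)y_n
  y_{n+1}/y_n = 1 + 8/15z + 7/15z(1+3/8z) = 1 + z + 7/40z²
  ⇒ R(z) = 1 + z + 7/40z².

Need |R(x)|<1, x<0.
x=-1.04: |R|=0.1493
R=1: x+7/40x²=0 ⇒ x=−40/7=-5.7143; min R=1−1/(4·7/40)=-0.4286>−1
Confirm numerically:
  x=-4.071: |R|=0.17072 <1
  x=-3.611: |R|=0.32912 <1
  x=-3.056: |R|=0.42165 <1
  x=-6.074: |R|=1.38236 >1
  x=-5.779: |R|=1.06545 >1
So |R|<1 on (-5.7143, 0).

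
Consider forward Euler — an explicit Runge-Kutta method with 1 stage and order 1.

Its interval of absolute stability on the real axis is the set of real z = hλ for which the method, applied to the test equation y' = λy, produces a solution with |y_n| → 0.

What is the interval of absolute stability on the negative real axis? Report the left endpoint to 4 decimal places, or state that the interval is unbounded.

(-2.0000, 0).

Set f=λy, z=hλ:
  order 1, 1-stage ⇒ R(z)=1+z
  (e.g. R(-0.57)=0.43000, |R|=0.43000)

Need |R(x)|<1, x<0.
x=-0.57: |R|=0.4300
|R(-2.09)|=1.0900 |R(-1.76)|=0.7600 |R(-1.19)|=0.1900
Bisect:
  x_lo=-2.3817 |R|=1.3817  x_hi=-0.3985 |R|=0.6015
  mid=-1.39011 |R|=0.39011 →hi
  mid=-1.88589 |R|=0.88589 →hi
  mid=-2.13378 |R|=1.13378 →lo
  mid=-2.00983 |R|=1.00983 →lo
  mid=-1.94786 |R|=0.94786 →hi
  mid=-1.97884 |R|=0.97884 →hi
  mid=-1.99434 |R|=0.99434 →hi
  ...
  [-2.00003,-1.99991] ⇒ x*=-2.0000
Interval (-2.0000, 0).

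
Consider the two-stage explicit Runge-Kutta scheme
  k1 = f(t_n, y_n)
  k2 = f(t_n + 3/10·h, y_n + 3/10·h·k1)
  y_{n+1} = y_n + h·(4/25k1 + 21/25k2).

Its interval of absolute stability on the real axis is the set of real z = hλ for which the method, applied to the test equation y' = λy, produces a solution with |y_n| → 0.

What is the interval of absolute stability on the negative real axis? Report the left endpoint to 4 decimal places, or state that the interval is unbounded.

Set f=λy, z=hλ:
  k1=λy_n ⇒ h·k1=z·y_n;  k2=λ(1+3/10z)y_n ⇒ h·k2=z(1+3/10z)y_n
  y_{n+1}/y_n = 1 + 4/25z + 21/25z(1+3/10z) = 1 + z + 63/250z²
  Hence R(z) = 1 + z + 63/250z².

Find x<0 with |R(x)|<1.
x=-1.3: |R|=0.1259
R=1: x+63/250x²=0 ⇒ x=−250/63=-3.9683; min R=1−1/(4·63/250)=0.0079>−1
Confirm numerically:
  x=-3.830: |R|=0.86656 <1
  x=-3.045: |R|=0.29155 <1
  x=-1.668: |R|=0.03312 <1
  x=-4.247: |R|=1.29833 >1
  x=-4.037: |R|=1.06994 >1
Interval (-3.9683, 0).

(-3.9683, 0).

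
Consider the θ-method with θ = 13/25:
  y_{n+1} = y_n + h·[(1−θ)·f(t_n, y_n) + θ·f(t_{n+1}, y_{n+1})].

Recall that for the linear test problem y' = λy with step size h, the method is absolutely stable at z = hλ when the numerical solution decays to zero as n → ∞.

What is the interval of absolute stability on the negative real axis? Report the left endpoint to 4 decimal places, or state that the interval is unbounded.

Set f=λy, z=hλ:
  y_{n+1} = y_n + z·[12/25·y_n + 13/25·y_{n+1}] ⇒ (1 − 13/25z)y_{n+1} = (1 + 12/25z)y_n
  Hence R(z) = (1 + 12/25z)/(1 − 13/25z).

Boundary: |R(x)|=1, x<0.
x=-0.77: |R|=0.4502
x=-2: |R|=0.0196
x=-10: |R|=0.6129
x=-100: |R|=0.8868
θ=13/25≥1/2 ⇒ |1+12/25x|<|1−13/25x| ∀x<0 ⇒ unbounded interval.

(−∞, 0) — no finite endpoint.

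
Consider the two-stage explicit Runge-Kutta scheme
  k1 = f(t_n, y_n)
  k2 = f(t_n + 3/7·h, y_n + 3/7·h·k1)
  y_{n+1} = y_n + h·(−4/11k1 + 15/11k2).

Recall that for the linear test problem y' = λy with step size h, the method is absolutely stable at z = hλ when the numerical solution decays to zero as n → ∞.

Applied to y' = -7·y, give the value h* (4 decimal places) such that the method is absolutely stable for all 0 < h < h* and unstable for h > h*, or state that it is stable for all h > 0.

Set f=λy, z=hλ:
  k1=λy_n ⇒ h·k1=z·y_n;  k2=λ(1+3/7z)y_n ⇒ h·k2=z(1+3/7z)y_n
  y_{n+1}/y_n = 1 − 4/11z + 15/11z(1+3/7z) = 1 + z + 45/77z²
  R(z) = 1 + z + 45/77z².

Need |R(x)|<1, x<0.
x=-0.69: |R|=0.5882
R=1: x+45/77x²=0 ⇒ x=−77/45=-1.7111; min R=1−1/(4·45/77)=0.5722>−1
Confirm numerically:
  x=-1.581: |R|=0.87978 <1
  x=-1.570: |R|=0.87053 <1
  x=-1.216: |R|=0.64815 <1
  x=-2.255: |R|=1.71677 >1
  x=-1.942: |R|=1.26204 >1
So |R|<1 on (-1.7111, 0).

(-1.7111,0); λ=-7 ⇒ h* = (77/45)/7 = 0.2444.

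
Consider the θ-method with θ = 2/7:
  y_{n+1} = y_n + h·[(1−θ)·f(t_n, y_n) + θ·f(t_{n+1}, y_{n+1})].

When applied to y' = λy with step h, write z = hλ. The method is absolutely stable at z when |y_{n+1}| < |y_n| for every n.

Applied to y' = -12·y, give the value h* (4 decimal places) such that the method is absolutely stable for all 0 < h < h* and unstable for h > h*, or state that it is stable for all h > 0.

(-4.6667,0); λ=-12 ⇒ h* = (14/3)/12 = 0.3889.

Set f=λy, z=hλ:
  y_{n+1} = y_n + z·[5/7·y_n + 2/7·y_{n+1}] ⇒ (1 − 2/7z)y_{n+1} = (1 + 5/7z)y_n
  ⇒ R(z) = (1 + 5/7z)/(1 − 2/7z).

Boundary: |R(x)|=1, x<0.
x=-1.74: |R|=0.1622
R=−1: 1+5/7x = −1+2/7x ⇒ -3/7x=2 ⇒ x=2/(-3/7)=-4.6667
Confirm numerically:
  x=-4.592: |R|=0.98616 <1
  x=-4.404: |R|=0.95015 <1
  x=-3.977: |R|=0.86164 <1
  x=-4.977: |R|=1.05491 >1
  x=-4.878: |R|=1.03784 >1
Interval (-4.6667, 0).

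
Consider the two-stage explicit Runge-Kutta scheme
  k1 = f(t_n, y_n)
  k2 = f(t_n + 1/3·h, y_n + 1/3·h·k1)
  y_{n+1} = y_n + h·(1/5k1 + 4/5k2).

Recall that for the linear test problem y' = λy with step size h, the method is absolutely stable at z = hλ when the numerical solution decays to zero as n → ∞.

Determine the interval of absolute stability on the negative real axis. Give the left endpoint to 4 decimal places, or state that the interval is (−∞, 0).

(-3.7500, 0).

On y'=λy, z=hλ:
  k1=λy_n ⇒ h·k1=z·y_n;  k2=λ(1+1/3z)y_n ⇒ h·k2=z(1+1/3z)y_n
  y_{n+1}/y_n = 1 + 1/5z + 4/5z(1+1/3z) = 1 + z + 4/15z²
  Hence R(z) = 1 + z + 4/15z².

Solve |R(x)|<1 on ℝ⁻.
x=-1.43: |R|=0.1153
R=1: x+4/15x²=0 ⇒ x=−15/4=-3.7500; min R=1−1/(4·4/15)=0.0625>−1
Confirm numerically:
  x=-2.999: |R|=0.39940 <1
  x=-2.367: |R|=0.12705 <1
  x=-2.344: |R|=0.12116 <1
  x=-4.054: |R|=1.32864 >1
  x=-3.814: |R|=1.06509 >1
  x=-3.779: |R|=1.02922 >1
Interval (-3.7500, 0).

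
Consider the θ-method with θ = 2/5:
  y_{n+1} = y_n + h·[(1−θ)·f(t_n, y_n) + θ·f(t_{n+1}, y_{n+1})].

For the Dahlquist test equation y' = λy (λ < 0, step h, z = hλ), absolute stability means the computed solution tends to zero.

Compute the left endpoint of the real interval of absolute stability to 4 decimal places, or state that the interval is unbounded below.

left endpoint -10.0000.

With y'=λy (z=hλ):
  y_{n+1} = y_n + z·[3/5·y_n + 2/5·y_{n+1}] ⇒ (1 − 2/5z)y_{n+1} = (1 + 3/5z)y_n
  ⇒ R(z) = (1 + 3/5z)/(1 − 2/5z).

Need |R(x)|<1, x<0.
x=-0.61: |R|=0.5096
R=−1: 1+3/5x = −1+2/5x ⇒ -1/5x=2 ⇒ x=2/(-1/5)=-10.0000
Confirm numerically:
  x=-9.576: |R|=0.98244 <1
  x=-7.135: |R|=0.85132 <1
  x=-6.589: |R|=0.81236 <1
  x=-5.716: |R|=0.73929 <1
  x=-10.598: |R|=1.02283 >1
  x=-10.156: |R|=1.00616 >1
Stable set (-10.0000, 0).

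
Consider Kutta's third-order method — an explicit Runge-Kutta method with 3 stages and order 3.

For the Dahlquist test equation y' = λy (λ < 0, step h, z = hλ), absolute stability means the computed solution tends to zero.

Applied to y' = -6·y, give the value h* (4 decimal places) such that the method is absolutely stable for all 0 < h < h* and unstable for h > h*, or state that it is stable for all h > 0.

(-2.5127,0); λ=-6 ⇒ h* = 0.4188.

On y'=λy, z=hλ:
  order 3, 3-stage ⇒ R(z)=1+z+z^2/2+z^3/6
  (e.g. R(-0.31)=0.73308, |R|=0.73308)

Find x<0 with |R(x)|<1.
x=-0.31: |R|=0.7331
|R(-2.67)|=1.2779 |R(-1.02)|=0.3233 |R(-0.67)|=0.5043
Bisect:
  x_lo=-3.3768 |R|=3.0930  x_hi=-0.1359 |R|=0.8729
  mid=-1.75636 |R|=0.11696 →hi
  mid=-2.56659 |R|=1.09075 →lo
  mid=-2.16148 |R|=0.50855 →hi
  mid=-2.36403 |R|=0.77167 →hi
  mid=-2.46531 |R|=0.92369 →hi
  mid=-2.51595 |R|=1.00528 →lo
  mid=-2.49063 |R|=0.96401 →hi
  ...
  [-2.51279,-2.51259] ⇒ x*=-2.5127
Interval (-2.5127, 0).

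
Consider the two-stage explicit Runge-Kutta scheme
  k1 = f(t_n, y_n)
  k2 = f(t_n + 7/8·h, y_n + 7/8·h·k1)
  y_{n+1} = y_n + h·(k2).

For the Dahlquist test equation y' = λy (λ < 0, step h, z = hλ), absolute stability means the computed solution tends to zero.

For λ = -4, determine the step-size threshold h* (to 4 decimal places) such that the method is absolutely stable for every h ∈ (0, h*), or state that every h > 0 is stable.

(-1.1429,0); λ=-4 ⇒ h* = (8/7)/4 = 0.2857.

On y'=λy, z=hλ:
  k1=λy_n ⇒ h·k1=z·y_n;  k2=λ(1+7/8z)y_n ⇒ h·k2=z(1+7/8z)y_n
  y_{n+1}/y_n = 1 + z(1+7/8z) = 1 + z + 7/8z²
  R(z) = 1 + z + 7/8z².

Boundary: |R(x)|=1, x<0.
x=-0.64: |R|=0.7184
R=1: x+7/8x²=0 ⇒ x=−8/7=-1.1429; min R=1−1/(4·7/8)=0.7143>−1
Confirm numerically:
  x=-0.991: |R|=0.86832 <1
  x=-0.858: |R|=0.78614 <1
  x=-0.649: |R|=0.71955 <1
  x=-0.563: |R|=0.71435 <1
  x=-1.392: |R|=1.30346 >1
  x=-1.350: |R|=1.24469 >1
Stable set (-1.1429, 0).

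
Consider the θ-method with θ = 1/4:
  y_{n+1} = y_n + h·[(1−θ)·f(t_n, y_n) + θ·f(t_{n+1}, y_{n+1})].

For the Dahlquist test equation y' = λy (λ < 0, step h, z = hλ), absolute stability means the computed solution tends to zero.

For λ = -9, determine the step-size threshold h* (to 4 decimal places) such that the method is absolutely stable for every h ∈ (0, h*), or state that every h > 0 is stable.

(-4.0000,0); λ=-9 ⇒ h* = (4)/9 = 0.4444.

With y'=λy (z=hλ):
  y_{n+1} = y_n + z·[3/4·y_n + 1/4·y_{n+1}] ⇒ (1 − 1/4z)y_{n+1} = (1 + 3/4z)y_n
  R(z) = (1 + 3/4z)/(1 − 1/4z).

Need |R(x)|<1, x<0.
x=-0.73: |R|=0.3827
R=−1: 1+3/4x = −1+1/4x ⇒ -1/2x=2 ⇒ x=2/(-1/2)=-4.0000
Confirm numerically:
  x=-2.790: |R|=0.64359 <1
  x=-2.605: |R|=0.57759 <1
  x=-1.951: |R|=0.31138 <1
  x=-4.440: |R|=1.10427 >1
  x=-4.395: |R|=1.09410 >1
  x=-4.084: |R|=1.02078 >1
Stable set (-4.0000, 0).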